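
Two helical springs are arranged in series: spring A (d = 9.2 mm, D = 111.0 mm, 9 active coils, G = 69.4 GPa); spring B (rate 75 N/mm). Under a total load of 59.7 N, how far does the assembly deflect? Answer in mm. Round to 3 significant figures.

k_A = Gd⁴/(8D³N_a) = (69.4×10³)(9.2⁴)/(8·111.0³·9) = 5.049 N/mm
Series: 1/k_eq = 1/5.049 + 1/75 = 0.21139; k_eq = 4.7306 N/mm
δ = F/k_eq = 59.7/4.7306 = 12.62 mm

12.6 mm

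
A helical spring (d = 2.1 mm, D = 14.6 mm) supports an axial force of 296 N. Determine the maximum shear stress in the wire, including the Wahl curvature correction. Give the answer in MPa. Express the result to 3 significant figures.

Spring index C = D/d = 14.6/2.1 = 6.9524
K_W = (4C−1)/(4C−4) + 0.615/C = 26.810/23.810 + 0.0885 = 1.2145
τ₀ = 8FD/(πd³) = 8·296·14.6/(π·2.1³) = 34572.8/29.094 = 1188.3 MPa
τ_max = K·τ₀ = 1.2145 × 1188.3 = 1443.1 MPa

1440 MPa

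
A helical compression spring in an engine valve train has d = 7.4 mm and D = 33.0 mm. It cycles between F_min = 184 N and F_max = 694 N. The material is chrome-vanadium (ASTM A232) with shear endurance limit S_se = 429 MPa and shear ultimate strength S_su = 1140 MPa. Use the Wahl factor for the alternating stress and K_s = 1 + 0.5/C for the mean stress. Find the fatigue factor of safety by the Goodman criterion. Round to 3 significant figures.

C = D/d = 33.0/7.4 = 4.4595; K_W = (4C−1)/(4C−4)+0.615/C = 1.3547; K_s = 1+0.5/C = 1.1121
F_a = (F_max−F_min)/2 = 255 N; F_m = (F_max+F_min)/2 = 439 N
τ_a = K_W·8F_aD/(πd³) = 1.3547 × 52.881 = 71.638 MPa
τ_m = K_s·8F_mD/(πd³) = 1.1121 × 91.038 = 101.25 MPa
Goodman: 1/n_f = τ_a/S_se + τ_m/S_su = 71.638/429 + 101.25/1140 = 0.16699 + 0.08881 = 0.2558
n_f = 1/0.2558 = 3.909

3.91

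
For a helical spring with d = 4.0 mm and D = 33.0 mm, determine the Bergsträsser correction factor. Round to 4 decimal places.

1.1667

C = D/d = 33.0/4.0 = 8.2500
K_B = (4C+2)/(4C−3) = 35.000/30.000 = 1.1667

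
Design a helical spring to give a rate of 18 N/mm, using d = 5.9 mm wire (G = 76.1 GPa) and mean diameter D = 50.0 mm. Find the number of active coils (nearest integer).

5

N_a = Gd⁴/(8D³k) = (76.1×10³ × 5.9⁴)/(8 × 50.0³ × 18)
    = 9.22131e+07 / 1.8e+07 = 5.123 → 5 coils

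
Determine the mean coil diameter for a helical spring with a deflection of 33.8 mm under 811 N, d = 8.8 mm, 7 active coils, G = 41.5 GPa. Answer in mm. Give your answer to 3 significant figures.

Required rate k = F/δ = 811/33.8 = 23.994 N/mm
D = (Gd⁴/(8N_a·k))^(1/3) = (41.5×10³·8.8⁴/(8·7·23.994))^(1/3)
  = (185219)^(1/3) = 57.0027 mm

57.0 mm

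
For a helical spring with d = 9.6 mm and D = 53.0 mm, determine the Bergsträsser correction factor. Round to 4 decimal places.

C = D/d = 53.0/9.6 = 5.5208
K_B = (4C+2)/(4C−3) = 24.083/19.083 = 1.2620

1.2620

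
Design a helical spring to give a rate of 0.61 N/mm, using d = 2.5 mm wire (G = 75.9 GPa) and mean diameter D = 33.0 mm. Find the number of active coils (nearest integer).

17

N_a = Gd⁴/(8D³k) = (75.9×10³ × 2.5⁴)/(8 × 33.0³ × 0.61)
    = 2.96484e+06 / 175373 = 16.91 → 17 coils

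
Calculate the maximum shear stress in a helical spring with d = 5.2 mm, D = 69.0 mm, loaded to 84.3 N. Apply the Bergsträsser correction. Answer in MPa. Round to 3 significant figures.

116 MPa

Spring index C = D/d = 69.0/5.2 = 13.2692
K_B = (4C+2)/(4C−3) = 55.077/50.077 = 1.0998
τ₀ = 8FD/(πd³) = 8·84.3·69.0/(π·5.2³) = 46533.6/441.73 = 105.34 MPa
τ_max = K·τ₀ = 1.0998 × 105.34 = 115.86 MPa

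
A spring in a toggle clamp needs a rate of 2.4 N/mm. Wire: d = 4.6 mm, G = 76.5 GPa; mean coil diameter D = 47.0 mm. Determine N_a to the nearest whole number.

N_a = Gd⁴/(8D³k) = (76.5×10³ × 4.6⁴)/(8 × 47.0³ × 2.4)
    = 3.42525e+07 / 1.9934e+06 = 17.18 → 17 coils

17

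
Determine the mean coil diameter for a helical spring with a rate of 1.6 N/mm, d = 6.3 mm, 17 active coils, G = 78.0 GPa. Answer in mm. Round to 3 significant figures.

D = (Gd⁴/(8N_a·k))^(1/3) = (78.0×10³·6.3⁴/(8·17·1.6))^(1/3)
  = (564674)^(1/3) = 82.6544 mm

82.7 mm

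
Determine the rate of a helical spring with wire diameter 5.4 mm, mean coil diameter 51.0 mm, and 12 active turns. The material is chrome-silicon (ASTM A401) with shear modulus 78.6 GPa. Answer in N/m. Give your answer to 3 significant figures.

5250 N/m

k = Gd⁴/(8D³N_a) = (78.6×10³ × 5.4⁴) / (8 × 51.0³ × 12)
  = 6.6834e+07 / 1.27345e+07 = 5.2483 N/mm = 5248.3 N/m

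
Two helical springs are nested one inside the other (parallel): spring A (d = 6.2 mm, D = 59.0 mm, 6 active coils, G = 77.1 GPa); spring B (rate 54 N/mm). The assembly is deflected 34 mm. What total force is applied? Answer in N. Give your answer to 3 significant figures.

k_A = Gd⁴/(8D³N_a) = (77.1×10³)(6.2⁴)/(8·59.0³·6) = 11.556 N/mm
Parallel: k_eq = 11.556 + 54 = 65.556 N/mm
F = k_eq·δ = 65.556·34 = 2228.9 N

2230 N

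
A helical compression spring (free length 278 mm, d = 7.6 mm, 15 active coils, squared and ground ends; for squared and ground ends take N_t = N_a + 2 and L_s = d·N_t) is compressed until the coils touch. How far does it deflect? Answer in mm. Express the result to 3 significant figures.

149 mm

N_t = 17; L_s = 7.6·17 = 129.2 mm
δ_solid = L₀ − L_s = 278 − 129.2 = 148.8 mm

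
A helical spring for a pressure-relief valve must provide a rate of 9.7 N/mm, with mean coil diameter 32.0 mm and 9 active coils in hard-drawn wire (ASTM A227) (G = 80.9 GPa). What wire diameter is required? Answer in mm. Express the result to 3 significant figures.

4.10 mm

d = (8D³N_a·k / G)^(1/4) = (8·32.0³·9·9.7 / (80.9×10³))^0.25
  = (282.88)^0.25 = 4.1011 mm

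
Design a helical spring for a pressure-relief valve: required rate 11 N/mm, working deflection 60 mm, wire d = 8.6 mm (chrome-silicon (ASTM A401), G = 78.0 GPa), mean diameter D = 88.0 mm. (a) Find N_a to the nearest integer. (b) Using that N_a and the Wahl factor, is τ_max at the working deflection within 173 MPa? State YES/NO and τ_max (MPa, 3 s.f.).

(a) 7 coils; (b) NO, τ_max = 270 MPa

N_a = Gd⁴/(8D³k) = (78.0×10³)(8.6⁴)/(8·88.0³·11) = 7.115 → N_a = 7
Actual rate k = Gd⁴/(8D³·7) = 11.18 N/mm
Working load F = kδ = 11.18·60 = 670.82 N
C = 88.0/8.6 = 10.2326; K_W = (4C−1)/(4C−4)+0.615/C = 1.1413
τ_max = K_W·8FD/(πd³) = 1.1413·236.34 = 269.74 MPa
τ_max > 173 MPa → exceeds allowable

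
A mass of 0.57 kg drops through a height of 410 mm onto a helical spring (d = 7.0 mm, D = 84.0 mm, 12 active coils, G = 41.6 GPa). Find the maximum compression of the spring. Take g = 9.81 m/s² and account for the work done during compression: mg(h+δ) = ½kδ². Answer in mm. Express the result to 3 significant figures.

k = Gd⁴/(8D³N_a) = (41.6×10³)(7.0⁴)/(8·84.0³·12) = 1.7554 N/mm
W = mg = 0.57 × 9.81 = 5.5917 N
½kδ² − Wδ − Wh = 0 → δ = (W + √(W² + 2kWh))/k
δ = (5.5917 + √(31.267 + 8048.86))/1.7554 = (5.5917 + 89.89)/1.7554 = 54.393 mm

54.4 mm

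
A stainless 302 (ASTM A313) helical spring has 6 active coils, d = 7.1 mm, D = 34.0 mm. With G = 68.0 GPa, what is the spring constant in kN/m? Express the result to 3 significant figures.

91.6 kN/m

k = Gd⁴/(8D³N_a) = (68.0×10³ × 7.1⁴) / (8 × 34.0³ × 6)
  = 1.72799e+08 / 1.88659e+06 = 91.593 N/mm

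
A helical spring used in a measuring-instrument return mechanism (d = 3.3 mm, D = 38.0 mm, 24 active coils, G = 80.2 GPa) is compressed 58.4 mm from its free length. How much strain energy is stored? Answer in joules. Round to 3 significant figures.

k = Gd⁴/(8D³N_a) = (80.2×10³)(3.3⁴)/(8·38.0³·24) = 0.90277 N/mm
U = ½kδ² = 0.5 × 0.90277 × 58.4² = 1539.5 N·mm = 1.5395 J

1.54 J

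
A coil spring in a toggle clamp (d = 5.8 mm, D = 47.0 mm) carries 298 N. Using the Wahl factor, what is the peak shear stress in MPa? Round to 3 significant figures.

Spring index C = D/d = 47.0/5.8 = 8.1034
K_W = (4C−1)/(4C−4) + 0.615/C = 31.414/28.414 + 0.0759 = 1.1815
τ₀ = 8FD/(πd³) = 8·298·47.0/(π·5.8³) = 112048/612.96 = 182.8 MPa
τ_max = K·τ₀ = 1.1815 × 182.8 = 215.97 MPa

216 MPa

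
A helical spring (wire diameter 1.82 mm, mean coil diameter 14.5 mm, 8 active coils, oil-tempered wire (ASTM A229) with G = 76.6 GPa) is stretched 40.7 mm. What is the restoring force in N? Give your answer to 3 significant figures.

175 N

k = Gd⁴/(8D³N_a) = (76.6×10³)(1.82⁴)/(8·14.5³·8) = 4.3076 N/mm
F = k·δ = 4.3076 × 40.7 = 175.32 N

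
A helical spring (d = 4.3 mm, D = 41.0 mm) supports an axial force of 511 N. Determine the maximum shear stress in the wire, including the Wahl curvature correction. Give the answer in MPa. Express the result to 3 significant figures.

Spring index C = D/d = 41.0/4.3 = 9.5349
K_W = (4C−1)/(4C−4) + 0.615/C = 37.140/34.140 + 0.0645 = 1.1524
τ₀ = 8FD/(πd³) = 8·511·41.0/(π·4.3³) = 167608/249.78 = 671.03 MPa
τ_max = K·τ₀ = 1.1524 × 671.03 = 773.27 MPa

773 MPa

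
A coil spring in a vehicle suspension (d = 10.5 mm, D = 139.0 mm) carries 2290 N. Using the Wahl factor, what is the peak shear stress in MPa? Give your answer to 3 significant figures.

776 MPa

Spring index C = D/d = 139.0/10.5 = 13.2381
K_W = (4C−1)/(4C−4) + 0.615/C = 51.952/48.952 + 0.0465 = 1.1077
τ₀ = 8FD/(πd³) = 8·2290·139.0/(π·10.5³) = 2.54648e+06/3636.8 = 700.2 MPa
τ_max = K·τ₀ = 1.1077 × 700.2 = 775.64 MPa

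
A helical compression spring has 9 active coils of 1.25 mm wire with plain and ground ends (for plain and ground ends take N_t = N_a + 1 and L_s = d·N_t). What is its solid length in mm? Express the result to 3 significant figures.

12.5 mm

plain and ground ends: N_t = N_a + 1 = 9 + 1 = 10
L_s = d·N_t = 1.25 × 10 = 12.5 mm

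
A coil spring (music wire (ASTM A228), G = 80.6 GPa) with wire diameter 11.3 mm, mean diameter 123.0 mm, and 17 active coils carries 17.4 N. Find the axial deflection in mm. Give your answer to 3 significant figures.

k = Gd⁴/(8D³N_a) = (80.6×10³)(11.3⁴)/(8·123.0³·17) = 5.1927 N/mm
δ = F/k = 17.4 / 5.1927 = 3.3508 mm

3.35 mm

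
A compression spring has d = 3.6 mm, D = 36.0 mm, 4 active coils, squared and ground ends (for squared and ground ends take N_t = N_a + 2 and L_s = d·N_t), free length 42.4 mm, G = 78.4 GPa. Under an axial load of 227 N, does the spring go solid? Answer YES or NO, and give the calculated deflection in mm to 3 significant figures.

YES, δ = 25.7 mm

k = Gd⁴/(8D³N_a) = (78.4×10³)(3.6⁴)/(8·36.0³·4) = 8.82 N/mm
N_t = 6; L_s = 3.6·6 = 21.6 mm; δ_solid = L₀ − L_s = 42.4 − 21.6 = 20.8 mm
δ = F/k = 227/8.82 = 25.737 mm
δ ≥ δ_solid → spring goes solid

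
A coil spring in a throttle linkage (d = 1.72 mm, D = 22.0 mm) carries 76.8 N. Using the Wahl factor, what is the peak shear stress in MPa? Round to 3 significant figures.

Spring index C = D/d = 22.0/1.72 = 12.7907
K_W = (4C−1)/(4C−4) + 0.615/C = 50.163/47.163 + 0.0481 = 1.1117
τ₀ = 8FD/(πd³) = 8·76.8·22.0/(π·1.72³) = 13516.8/15.986 = 845.55 MPa
τ_max = K·τ₀ = 1.1117 × 845.55 = 939.99 MPa

940 MPa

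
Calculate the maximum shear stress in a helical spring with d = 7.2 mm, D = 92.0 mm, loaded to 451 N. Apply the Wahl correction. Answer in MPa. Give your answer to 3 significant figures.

Spring index C = D/d = 92.0/7.2 = 12.7778
K_W = (4C−1)/(4C−4) + 0.615/C = 50.111/47.111 + 0.0481 = 1.1118
τ₀ = 8FD/(πd³) = 8·451·92.0/(π·7.2³) = 331936/1172.6 = 283.08 MPa
τ_max = K·τ₀ = 1.1118 × 283.08 = 314.73 MPa

315 MPa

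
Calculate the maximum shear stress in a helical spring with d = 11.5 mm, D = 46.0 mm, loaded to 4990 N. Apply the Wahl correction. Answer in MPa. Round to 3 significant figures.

Spring index C = D/d = 46.0/11.5 = 4.0000
K_W = (4C−1)/(4C−4) + 0.615/C = 15.000/12.000 + 0.1537 = 1.4038
τ₀ = 8FD/(πd³) = 8·4990·46.0/(π·11.5³) = 1.83632e+06/4778 = 384.33 MPa
τ_max = K·τ₀ = 1.4038 × 384.33 = 539.5 MPa

540 MPa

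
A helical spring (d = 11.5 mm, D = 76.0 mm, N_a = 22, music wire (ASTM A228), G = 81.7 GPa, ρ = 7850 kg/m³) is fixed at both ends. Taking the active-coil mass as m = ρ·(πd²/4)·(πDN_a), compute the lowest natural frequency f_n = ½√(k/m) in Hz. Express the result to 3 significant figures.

k = Gd⁴/(8D³N_a) = (81.7×10³)(11.5⁴)/(8·76.0³·22) = 18.495 N/mm = 18495 N/m
Wire length L = πDN_a = π·76.0·22 = 5252.7 mm
m = ρ·(πd²/4)·L = 7850 × 103.87×10⁻⁶ m² × 5.2527 m = 4.2829 kg
f_n = ½√(k/m) = 0.5·√(18495/4.2829) = 0.5·√(4318.4) = 32.857 Hz

32.9 Hz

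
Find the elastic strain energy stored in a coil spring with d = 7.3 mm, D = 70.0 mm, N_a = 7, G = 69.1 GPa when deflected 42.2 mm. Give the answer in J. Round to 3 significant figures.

k = Gd⁴/(8D³N_a) = (69.1×10³)(7.3⁴)/(8·70.0³·7) = 10.216 N/mm
U = ½kδ² = 0.5 × 10.216 × 42.2² = 9096.7 N·mm = 9.0967 J

9.10 J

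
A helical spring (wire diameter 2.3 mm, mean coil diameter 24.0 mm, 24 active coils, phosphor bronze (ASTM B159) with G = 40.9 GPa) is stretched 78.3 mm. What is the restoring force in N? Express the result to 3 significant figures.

k = Gd⁴/(8D³N_a) = (40.9×10³)(2.3⁴)/(8·24.0³·24) = 0.43122 N/mm
F = k·δ = 0.43122 × 78.3 = 33.765 N

33.8 N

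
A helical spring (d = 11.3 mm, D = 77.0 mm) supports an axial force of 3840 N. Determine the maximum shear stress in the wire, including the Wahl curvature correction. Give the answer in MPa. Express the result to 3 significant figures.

Spring index C = D/d = 77.0/11.3 = 6.8142
K_W = (4C−1)/(4C−4) + 0.615/C = 26.257/23.257 + 0.0903 = 1.2192
τ₀ = 8FD/(πd³) = 8·3840·77.0/(π·11.3³) = 2.36544e+06/4533 = 521.83 MPa
τ_max = K·τ₀ = 1.2192 × 521.83 = 636.24 MPa

636 MPa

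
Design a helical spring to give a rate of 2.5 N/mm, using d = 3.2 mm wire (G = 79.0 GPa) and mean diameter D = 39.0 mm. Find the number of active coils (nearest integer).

7

N_a = Gd⁴/(8D³k) = (79.0×10³ × 3.2⁴)/(8 × 39.0³ × 2.5)
    = 8.28375e+06 / 1.18638e+06 = 6.982 → 7 coils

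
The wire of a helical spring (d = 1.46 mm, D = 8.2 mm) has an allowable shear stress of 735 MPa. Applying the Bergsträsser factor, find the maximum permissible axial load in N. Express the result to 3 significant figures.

87.2 N

C = D/d = 8.2/1.46 = 5.6164
K_B = (4C+2)/(4C−3) = 24.466/19.466 = 1.2569
τ_max = K·8FD/(πd³) → F_max = τ_allow·πd³/(8DK)
F_max = 735·π·1.46³/(8·8.2·1.2569) = 7186.1/82.45 = 87.157 N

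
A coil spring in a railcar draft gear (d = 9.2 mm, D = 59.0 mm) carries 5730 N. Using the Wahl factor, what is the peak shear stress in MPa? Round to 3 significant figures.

Spring index C = D/d = 59.0/9.2 = 6.4130
K_W = (4C−1)/(4C−4) + 0.615/C = 24.652/21.652 + 0.0959 = 1.2345
τ₀ = 8FD/(πd³) = 8·5730·59.0/(π·9.2³) = 2.70456e+06/2446.3 = 1105.6 MPa
τ_max = K·τ₀ = 1.2345 × 1105.6 = 1364.8 MPa

1360 MPa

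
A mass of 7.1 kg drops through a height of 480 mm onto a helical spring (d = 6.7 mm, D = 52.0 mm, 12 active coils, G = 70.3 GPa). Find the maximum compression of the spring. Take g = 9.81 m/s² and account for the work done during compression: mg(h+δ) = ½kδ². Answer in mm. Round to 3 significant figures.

k = Gd⁴/(8D³N_a) = (70.3×10³)(6.7⁴)/(8·52.0³·12) = 10.495 N/mm
W = mg = 7.1 × 9.81 = 69.651 N
½kδ² − Wδ − Wh = 0 → δ = (W + √(W² + 2kWh))/k
δ = (69.651 + √(4851.3 + 701733))/10.495 = (69.651 + 840.59)/10.495 = 86.732 mm

86.7 mm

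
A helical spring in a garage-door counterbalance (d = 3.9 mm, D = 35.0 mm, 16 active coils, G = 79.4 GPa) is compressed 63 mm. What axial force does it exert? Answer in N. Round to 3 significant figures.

k = Gd⁴/(8D³N_a) = (79.4×10³)(3.9⁴)/(8·35.0³·16) = 3.3471 N/mm
F = k·δ = 3.3471 × 63 = 210.87 N

211 N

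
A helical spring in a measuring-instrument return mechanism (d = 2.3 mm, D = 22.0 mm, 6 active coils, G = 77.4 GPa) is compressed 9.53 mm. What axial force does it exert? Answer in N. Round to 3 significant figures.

40.4 N

k = Gd⁴/(8D³N_a) = (77.4×10³)(2.3⁴)/(8·22.0³·6) = 4.2378 N/mm
F = k·δ = 4.2378 × 9.53 = 40.386 N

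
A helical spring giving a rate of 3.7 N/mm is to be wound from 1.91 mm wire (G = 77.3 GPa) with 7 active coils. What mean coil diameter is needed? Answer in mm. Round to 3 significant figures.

D = (Gd⁴/(8N_a·k))^(1/3) = (77.3×10³·1.91⁴/(8·7·3.7))^(1/3)
  = (4965.05)^(1/3) = 17.0598 mm

17.1 mm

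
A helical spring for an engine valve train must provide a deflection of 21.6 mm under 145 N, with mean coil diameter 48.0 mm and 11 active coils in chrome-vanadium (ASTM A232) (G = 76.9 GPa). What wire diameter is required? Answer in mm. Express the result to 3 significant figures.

Required rate k = F/δ = 145/21.6 = 6.713 N/mm
d = (8D³N_a·k / G)^(1/4) = (8·48.0³·11·6.713 / (76.9×10³))^0.25
  = (849.56)^0.25 = 5.3988 mm

5.40 mm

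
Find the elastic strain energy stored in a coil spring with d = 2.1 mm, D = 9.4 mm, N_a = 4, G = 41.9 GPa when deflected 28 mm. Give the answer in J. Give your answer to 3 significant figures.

k = Gd⁴/(8D³N_a) = (41.9×10³)(2.1⁴)/(8·9.4³·4) = 30.659 N/mm
U = ½kδ² = 0.5 × 30.659 × 28² = 12018 N·mm = 12.018 J

12.0 J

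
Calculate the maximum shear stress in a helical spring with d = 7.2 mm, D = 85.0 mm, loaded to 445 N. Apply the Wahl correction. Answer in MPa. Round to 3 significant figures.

Spring index C = D/d = 85.0/7.2 = 11.8056
K_W = (4C−1)/(4C−4) + 0.615/C = 46.222/43.222 + 0.0521 = 1.1215
τ₀ = 8FD/(πd³) = 8·445·85.0/(π·7.2³) = 302600/1172.6 = 258.06 MPa
τ_max = K·τ₀ = 1.1215 × 258.06 = 289.42 MPa

289 MPa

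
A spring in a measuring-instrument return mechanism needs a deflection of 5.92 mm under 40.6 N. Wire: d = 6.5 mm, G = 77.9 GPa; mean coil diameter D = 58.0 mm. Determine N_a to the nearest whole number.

Required rate k = F/δ = 40.6/5.92 = 6.8581 N/mm
N_a = Gd⁴/(8D³k) = (77.9×10³ × 6.5⁴)/(8 × 58.0³ × 6.8581)
    = 1.39056e+08 / 1.07048e+07 = 12.99 → 13 coils

13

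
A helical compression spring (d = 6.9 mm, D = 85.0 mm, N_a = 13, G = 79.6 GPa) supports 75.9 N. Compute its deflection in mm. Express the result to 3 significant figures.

k = Gd⁴/(8D³N_a) = (79.6×10³)(6.9⁴)/(8·85.0³·13) = 2.825 N/mm
δ = F/k = 75.9 / 2.825 = 26.867 mm

26.9 mm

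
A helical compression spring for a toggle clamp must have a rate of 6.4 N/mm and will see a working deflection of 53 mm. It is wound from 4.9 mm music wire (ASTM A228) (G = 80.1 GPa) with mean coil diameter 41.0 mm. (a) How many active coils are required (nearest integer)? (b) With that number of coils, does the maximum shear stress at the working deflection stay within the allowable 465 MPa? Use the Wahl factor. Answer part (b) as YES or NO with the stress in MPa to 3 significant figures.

(a) 13 coils; (b) YES, τ_max = 356 MPa

N_a = Gd⁴/(8D³k) = (80.1×10³)(4.9⁴)/(8·41.0³·6.4) = 13.09 → N_a = 13
Actual rate k = Gd⁴/(8D³·13) = 6.4422 N/mm
Working load F = kδ = 6.4422·53 = 341.43 N
C = 41.0/4.9 = 8.3673; K_W = (4C−1)/(4C−4)+0.615/C = 1.1753
τ_max = K_W·8FD/(πd³) = 1.1753·303 = 356.12 MPa
τ_max ≤ 465 MPa → acceptable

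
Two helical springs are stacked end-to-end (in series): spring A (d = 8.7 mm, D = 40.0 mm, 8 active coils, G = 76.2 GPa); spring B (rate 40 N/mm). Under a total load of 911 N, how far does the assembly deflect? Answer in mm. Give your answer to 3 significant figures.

31.3 mm

k_A = Gd⁴/(8D³N_a) = (76.2×10³)(8.7⁴)/(8·40.0³·8) = 106.58 N/mm
Series: 1/k_eq = 1/106.58 + 1/40 = 0.034383; k_eq = 29.084 N/mm
δ = F/k_eq = 911/29.084 = 31.323 mm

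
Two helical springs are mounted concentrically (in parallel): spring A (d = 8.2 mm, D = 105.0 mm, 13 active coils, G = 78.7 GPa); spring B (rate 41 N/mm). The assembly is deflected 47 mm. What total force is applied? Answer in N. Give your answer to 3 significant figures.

k_A = Gd⁴/(8D³N_a) = (78.7×10³)(8.2⁴)/(8·105.0³·13) = 2.9555 N/mm
Parallel: k_eq = 2.9555 + 41 = 43.955 N/mm
F = k_eq·δ = 43.955·47 = 2065.9 N

2070 N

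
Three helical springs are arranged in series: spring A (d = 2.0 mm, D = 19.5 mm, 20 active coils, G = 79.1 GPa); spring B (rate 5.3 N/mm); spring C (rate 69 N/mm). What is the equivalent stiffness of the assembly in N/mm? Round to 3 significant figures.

0.877 N/mm

k_A = Gd⁴/(8D³N_a) = (79.1×10³)(2.0⁴)/(8·19.5³·20) = 1.0668 N/mm
Series: 1/k_eq = 1/1.0668 + 1/5.3 + 1/69 = 1.1406; k_eq = 0.87675 N/mm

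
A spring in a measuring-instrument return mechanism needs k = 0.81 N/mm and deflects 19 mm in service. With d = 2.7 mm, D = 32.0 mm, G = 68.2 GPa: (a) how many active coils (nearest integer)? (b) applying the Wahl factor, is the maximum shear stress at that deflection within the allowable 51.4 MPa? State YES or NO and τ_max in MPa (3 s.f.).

N_a = Gd⁴/(8D³k) = (68.2×10³)(2.7⁴)/(8·32.0³·0.81) = 17.07 → N_a = 17
Actual rate k = Gd⁴/(8D³·17) = 0.8133 N/mm
Working load F = kδ = 0.8133·19 = 15.453 N
C = 32.0/2.7 = 11.8519; K_W = (4C−1)/(4C−4)+0.615/C = 1.1210
τ_max = K_W·8FD/(πd³) = 1.1210·63.974 = 71.715 MPa
τ_max > 51.4 MPa → exceeds allowable

(a) 17 coils; (b) NO, τ_max = 71.7 MPa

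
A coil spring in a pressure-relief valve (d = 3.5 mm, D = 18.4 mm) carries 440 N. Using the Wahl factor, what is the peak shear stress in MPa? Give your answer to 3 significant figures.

622 MPa

Spring index C = D/d = 18.4/3.5 = 5.2571
K_W = (4C−1)/(4C−4) + 0.615/C = 20.029/17.029 + 0.1170 = 1.2932
τ₀ = 8FD/(πd³) = 8·440·18.4/(π·3.5³) = 64768/134.7 = 480.85 MPa
τ_max = K·τ₀ = 1.2932 × 480.85 = 621.81 MPa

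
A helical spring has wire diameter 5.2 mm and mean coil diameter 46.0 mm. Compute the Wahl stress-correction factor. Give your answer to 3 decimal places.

C = D/d = 46.0/5.2 = 8.8462
K_W = (4C−1)/(4C−4) + 0.615/C = 34.385/31.385 + 0.0695 = 1.1651

1.165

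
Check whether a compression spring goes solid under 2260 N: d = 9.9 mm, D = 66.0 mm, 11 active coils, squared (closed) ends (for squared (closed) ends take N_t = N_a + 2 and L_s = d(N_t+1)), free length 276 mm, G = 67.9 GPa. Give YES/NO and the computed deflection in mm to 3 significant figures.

k = Gd⁴/(8D³N_a) = (67.9×10³)(9.9⁴)/(8·66.0³·11) = 25.781 N/mm
N_t = 13; L_s = 9.9·14 = 138.6 mm; δ_solid = L₀ − L_s = 276 − 138.6 = 137.4 mm
δ = F/k = 2260/25.781 = 87.662 mm
δ < δ_solid → spring does not go solid

NO, δ = 87.7 mm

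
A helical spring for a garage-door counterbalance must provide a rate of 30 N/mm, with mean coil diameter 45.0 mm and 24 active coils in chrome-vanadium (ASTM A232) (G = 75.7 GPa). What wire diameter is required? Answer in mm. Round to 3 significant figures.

9.13 mm

d = (8D³N_a·k / G)^(1/4) = (8·45.0³·24·30 / (75.7×10³))^0.25
  = (6933.7)^0.25 = 9.1252 mm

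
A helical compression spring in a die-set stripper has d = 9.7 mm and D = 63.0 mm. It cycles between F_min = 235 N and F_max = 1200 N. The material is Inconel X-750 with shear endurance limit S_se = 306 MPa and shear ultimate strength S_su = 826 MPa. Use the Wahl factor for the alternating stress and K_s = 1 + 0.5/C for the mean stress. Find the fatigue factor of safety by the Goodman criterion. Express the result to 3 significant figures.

1.98

C = D/d = 63.0/9.7 = 6.4948; K_W = (4C−1)/(4C−4)+0.615/C = 1.2312; K_s = 1+0.5/C = 1.0770
F_a = (F_max−F_min)/2 = 482.5 N; F_m = (F_max+F_min)/2 = 717.5 N
τ_a = K_W·8F_aD/(πd³) = 1.2312 × 84.813 = 104.42 MPa
τ_m = K_s·8F_mD/(πd³) = 1.0770 × 126.12 = 135.83 MPa
Goodman: 1/n_f = τ_a/S_se + τ_m/S_su = 104.42/306 + 135.83/826 = 0.34124 + 0.16444 = 0.50569
n_f = 1/0.50569 = 1.978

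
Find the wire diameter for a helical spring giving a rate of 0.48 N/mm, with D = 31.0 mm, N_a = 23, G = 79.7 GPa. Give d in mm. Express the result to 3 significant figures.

2.40 mm

d = (8D³N_a·k / G)^(1/4) = (8·31.0³·23·0.48 / (79.7×10³))^0.25
  = (33.013)^0.25 = 2.3970 mm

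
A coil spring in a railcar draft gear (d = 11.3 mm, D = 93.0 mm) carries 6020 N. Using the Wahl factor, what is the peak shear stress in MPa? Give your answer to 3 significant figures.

Spring index C = D/d = 93.0/11.3 = 8.2301
K_W = (4C−1)/(4C−4) + 0.615/C = 31.920/28.920 + 0.0747 = 1.1785
τ₀ = 8FD/(πd³) = 8·6020·93.0/(π·11.3³) = 4.47888e+06/4533 = 988.06 MPa
τ_max = K·τ₀ = 1.1785 × 988.06 = 1164.4 MPa

1160 MPa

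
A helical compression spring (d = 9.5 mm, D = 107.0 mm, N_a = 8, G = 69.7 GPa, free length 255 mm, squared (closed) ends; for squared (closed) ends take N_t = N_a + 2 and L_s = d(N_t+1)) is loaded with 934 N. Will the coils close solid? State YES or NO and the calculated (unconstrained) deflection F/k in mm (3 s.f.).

k = Gd⁴/(8D³N_a) = (69.7×10³)(9.5⁴)/(8·107.0³·8) = 7.241 N/mm
N_t = 10; L_s = 9.5·11 = 104.5 mm; δ_solid = L₀ − L_s = 255 − 104.5 = 150.5 mm
δ = F/k = 934/7.241 = 128.99 mm
δ < δ_solid → spring does not go solid

NO, δ = 129 mm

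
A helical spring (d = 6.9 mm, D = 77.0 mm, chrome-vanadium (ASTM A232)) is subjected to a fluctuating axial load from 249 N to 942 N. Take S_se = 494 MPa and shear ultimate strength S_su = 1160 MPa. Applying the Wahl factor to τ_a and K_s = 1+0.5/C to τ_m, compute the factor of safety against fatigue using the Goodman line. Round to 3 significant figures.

1.26

C = D/d = 77.0/6.9 = 11.1594; K_W = (4C−1)/(4C−4)+0.615/C = 1.1289; K_s = 1+0.5/C = 1.0448
F_a = (F_max−F_min)/2 = 346.5 N; F_m = (F_max+F_min)/2 = 595.5 N
τ_a = K_W·8F_aD/(πd³) = 1.1289 × 206.82 = 233.48 MPa
τ_m = K_s·8F_mD/(πd³) = 1.0448 × 355.44 = 371.36 MPa
Goodman: 1/n_f = τ_a/S_se + τ_m/S_su = 233.48/494 + 371.36/1160 = 0.47264 + 0.32014 = 0.79278
n_f = 1/0.79278 = 1.261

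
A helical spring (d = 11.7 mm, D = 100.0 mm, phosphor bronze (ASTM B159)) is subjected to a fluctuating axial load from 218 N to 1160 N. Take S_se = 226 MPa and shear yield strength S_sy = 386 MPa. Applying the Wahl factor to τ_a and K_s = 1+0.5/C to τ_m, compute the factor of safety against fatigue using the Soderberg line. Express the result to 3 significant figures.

1.45

C = D/d = 100.0/11.7 = 8.5470; K_W = (4C−1)/(4C−4)+0.615/C = 1.1713; K_s = 1+0.5/C = 1.0585
F_a = (F_max−F_min)/2 = 471 N; F_m = (F_max+F_min)/2 = 689 N
τ_a = K_W·8F_aD/(πd³) = 1.1713 × 74.886 = 87.717 MPa
τ_m = K_s·8F_mD/(πd³) = 1.0585 × 109.55 = 115.96 MPa
Soderberg: 1/n_f = τ_a/S_se + τ_m/S_sy = 87.717/226 + 115.96/386 = 0.38813 + 0.30040 = 0.68853
n_f = 1/0.68853 = 1.452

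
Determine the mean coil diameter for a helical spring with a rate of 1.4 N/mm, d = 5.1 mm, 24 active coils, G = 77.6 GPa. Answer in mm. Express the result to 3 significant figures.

58.0 mm

D = (Gd⁴/(8N_a·k))^(1/3) = (77.6×10³·5.1⁴/(8·24·1.4))^(1/3)
  = (195305)^(1/3) = 58.0191 mm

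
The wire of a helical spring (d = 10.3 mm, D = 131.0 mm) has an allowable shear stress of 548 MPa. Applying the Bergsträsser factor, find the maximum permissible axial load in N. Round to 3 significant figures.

C = D/d = 131.0/10.3 = 12.7184
K_B = (4C+2)/(4C−3) = 52.874/47.874 = 1.1044
τ_max = K·8FD/(πd³) → F_max = τ_allow·πd³/(8DK)
F_max = 548·π·10.3³/(8·131.0·1.1044) = 1.8812e+06/1157.5 = 1625.3 N

1630 N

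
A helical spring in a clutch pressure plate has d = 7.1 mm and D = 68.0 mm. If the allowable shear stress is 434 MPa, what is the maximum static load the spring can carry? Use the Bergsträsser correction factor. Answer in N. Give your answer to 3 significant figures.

786 N

C = D/d = 68.0/7.1 = 9.5775
K_B = (4C+2)/(4C−3) = 40.310/35.310 = 1.1416
τ_max = K·8FD/(πd³) → F_max = τ_allow·πd³/(8DK)
F_max = 434·π·7.1³/(8·68.0·1.1416) = 4.8799e+05/621.03 = 785.78 N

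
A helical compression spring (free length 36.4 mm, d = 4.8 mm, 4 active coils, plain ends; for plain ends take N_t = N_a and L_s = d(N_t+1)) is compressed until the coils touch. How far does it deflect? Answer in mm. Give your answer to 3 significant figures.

N_t = 4; L_s = 4.8·5 = 24 mm
δ_solid = L₀ − L_s = 36.4 − 24 = 12.4 mm

12.4 mm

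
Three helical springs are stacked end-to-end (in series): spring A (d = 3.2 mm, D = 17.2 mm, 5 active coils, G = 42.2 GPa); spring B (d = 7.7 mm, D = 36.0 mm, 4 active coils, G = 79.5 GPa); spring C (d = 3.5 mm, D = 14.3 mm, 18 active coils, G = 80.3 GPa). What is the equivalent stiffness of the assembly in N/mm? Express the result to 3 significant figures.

11.6 N/mm

k_A = Gd⁴/(8D³N_a) = (42.2×10³)(3.2⁴)/(8·17.2³·5) = 21.74 N/mm
k_B = Gd⁴/(8D³N_a) = (79.5×10³)(7.7⁴)/(8·36.0³·4) = 187.19 N/mm
k_C = Gd⁴/(8D³N_a) = (80.3×10³)(3.5⁴)/(8·14.3³·18) = 28.617 N/mm
Series: 1/k_eq = 1/21.74 + 1/187.19 + 1/28.617 = 0.086284; k_eq = 11.59 N/mm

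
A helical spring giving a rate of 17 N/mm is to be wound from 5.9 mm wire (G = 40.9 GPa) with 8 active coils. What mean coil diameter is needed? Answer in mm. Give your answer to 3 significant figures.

35.7 mm

D = (Gd⁴/(8N_a·k))^(1/3) = (40.9×10³·5.9⁴/(8·8·17))^(1/3)
  = (45551.5)^(1/3) = 35.7136 mm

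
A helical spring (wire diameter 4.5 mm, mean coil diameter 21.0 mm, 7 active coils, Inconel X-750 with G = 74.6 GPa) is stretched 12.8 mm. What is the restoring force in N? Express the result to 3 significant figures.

k = Gd⁴/(8D³N_a) = (74.6×10³)(4.5⁴)/(8·21.0³·7) = 58.985 N/mm
F = k·δ = 58.985 × 12.8 = 755.01 N

755 N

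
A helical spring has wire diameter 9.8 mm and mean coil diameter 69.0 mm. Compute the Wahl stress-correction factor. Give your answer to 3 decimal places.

C = D/d = 69.0/9.8 = 7.0408
K_W = (4C−1)/(4C−4) + 0.615/C = 27.163/24.163 + 0.0873 = 1.2115

1.212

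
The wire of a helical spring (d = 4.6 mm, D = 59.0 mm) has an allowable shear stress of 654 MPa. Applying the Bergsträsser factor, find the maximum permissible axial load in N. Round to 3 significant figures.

C = D/d = 59.0/4.6 = 12.8261
K_B = (4C+2)/(4C−3) = 53.304/48.304 = 1.1035
τ_max = K·8FD/(πd³) → F_max = τ_allow·πd³/(8DK)
F_max = 654·π·4.6³/(8·59.0·1.1035) = 1.9999e+05/520.86 = 383.96 N

384 N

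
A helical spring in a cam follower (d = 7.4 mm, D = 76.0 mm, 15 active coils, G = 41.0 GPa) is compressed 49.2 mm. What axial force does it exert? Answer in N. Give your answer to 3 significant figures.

k = Gd⁴/(8D³N_a) = (41.0×10³)(7.4⁴)/(8·76.0³·15) = 2.3339 N/mm
F = k·δ = 2.3339 × 49.2 = 114.83 N

115 N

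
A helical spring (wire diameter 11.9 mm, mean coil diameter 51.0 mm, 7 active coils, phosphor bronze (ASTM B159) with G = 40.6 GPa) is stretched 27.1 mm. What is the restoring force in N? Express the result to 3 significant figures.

2970 N

k = Gd⁴/(8D³N_a) = (40.6×10³)(11.9⁴)/(8·51.0³·7) = 109.6 N/mm
F = k·δ = 109.6 × 27.1 = 2970.2 N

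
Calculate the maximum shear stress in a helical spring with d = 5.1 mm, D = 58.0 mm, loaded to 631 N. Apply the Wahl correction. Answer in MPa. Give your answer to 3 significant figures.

791 MPa

Spring index C = D/d = 58.0/5.1 = 11.3725
K_W = (4C−1)/(4C−4) + 0.615/C = 44.490/41.490 + 0.0541 = 1.1264
τ₀ = 8FD/(πd³) = 8·631·58.0/(π·5.1³) = 292784/416.74 = 702.57 MPa
τ_max = K·τ₀ = 1.1264 × 702.57 = 791.36 MPa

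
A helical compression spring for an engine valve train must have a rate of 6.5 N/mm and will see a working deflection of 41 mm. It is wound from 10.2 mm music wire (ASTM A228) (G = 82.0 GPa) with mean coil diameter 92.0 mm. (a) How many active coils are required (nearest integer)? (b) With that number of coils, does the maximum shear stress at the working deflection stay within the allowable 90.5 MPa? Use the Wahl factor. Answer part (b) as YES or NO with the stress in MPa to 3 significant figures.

N_a = Gd⁴/(8D³k) = (82.0×10³)(10.2⁴)/(8·92.0³·6.5) = 21.92 → N_a = 22
Actual rate k = Gd⁴/(8D³·22) = 6.4765 N/mm
Working load F = kδ = 6.4765·41 = 265.54 N
C = 92.0/10.2 = 9.0196; K_W = (4C−1)/(4C−4)+0.615/C = 1.1617
τ_max = K_W·8FD/(πd³) = 1.1617·58.621 = 68.1 MPa
τ_max ≤ 90.5 MPa → acceptable

(a) 22 coils; (b) YES, τ_max = 68.1 MPa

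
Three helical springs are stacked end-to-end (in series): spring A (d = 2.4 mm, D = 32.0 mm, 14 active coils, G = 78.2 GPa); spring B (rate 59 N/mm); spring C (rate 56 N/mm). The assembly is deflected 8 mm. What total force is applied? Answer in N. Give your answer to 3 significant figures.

k_A = Gd⁴/(8D³N_a) = (78.2×10³)(2.4⁴)/(8·32.0³·14) = 0.70694 N/mm
Series: 1/k_eq = 1/0.70694 + 1/59 + 1/56 = 1.4493; k_eq = 0.68996 N/mm
F = k_eq·δ = 0.68996·8 = 5.5197 N

5.52 N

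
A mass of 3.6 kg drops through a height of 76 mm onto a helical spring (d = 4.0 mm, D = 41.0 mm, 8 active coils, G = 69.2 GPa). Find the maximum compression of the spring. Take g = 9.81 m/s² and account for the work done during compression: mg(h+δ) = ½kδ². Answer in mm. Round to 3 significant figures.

46.4 mm

k = Gd⁴/(8D³N_a) = (69.2×10³)(4.0⁴)/(8·41.0³·8) = 4.0162 N/mm
W = mg = 3.6 × 9.81 = 35.316 N
½kδ² − Wδ − Wh = 0 → δ = (W + √(W² + 2kWh))/k
δ = (35.316 + √(1247.2 + 21559))/4.0162 = (35.316 + 151.02)/4.0162 = 46.396 mm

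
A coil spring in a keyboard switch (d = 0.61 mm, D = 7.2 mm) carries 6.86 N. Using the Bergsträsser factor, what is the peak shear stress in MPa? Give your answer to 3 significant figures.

617 MPa

Spring index C = D/d = 7.2/0.61 = 11.8033
K_B = (4C+2)/(4C−3) = 49.213/44.213 = 1.1131
τ₀ = 8FD/(πd³) = 8·6.86·7.2/(π·0.61³) = 395.136/0.71308 = 554.12 MPa
τ_max = K·τ₀ = 1.1131 × 554.12 = 616.79 MPa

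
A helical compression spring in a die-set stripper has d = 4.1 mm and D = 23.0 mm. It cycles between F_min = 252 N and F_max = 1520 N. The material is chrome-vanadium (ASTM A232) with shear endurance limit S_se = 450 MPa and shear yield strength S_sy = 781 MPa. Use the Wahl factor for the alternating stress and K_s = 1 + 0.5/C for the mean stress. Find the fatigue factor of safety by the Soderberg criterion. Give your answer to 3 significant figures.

C = D/d = 23.0/4.1 = 5.6098; K_W = (4C−1)/(4C−4)+0.615/C = 1.2723; K_s = 1+0.5/C = 1.0891
F_a = (F_max−F_min)/2 = 634 N; F_m = (F_max+F_min)/2 = 886 N
τ_a = K_W·8F_aD/(πd³) = 1.2723 × 538.77 = 685.5 MPa
τ_m = K_s·8F_mD/(πd³) = 1.0891 × 752.92 = 820.03 MPa
Soderberg: 1/n_f = τ_a/S_se + τ_m/S_sy = 685.5/450 + 820.03/781 = 1.52332 + 1.04998 = 2.5733
n_f = 1/2.5733 = 0.3886

0.389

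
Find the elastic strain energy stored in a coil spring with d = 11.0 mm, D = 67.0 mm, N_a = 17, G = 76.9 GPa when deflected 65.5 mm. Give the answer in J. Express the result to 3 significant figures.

k = Gd⁴/(8D³N_a) = (76.9×10³)(11.0⁴)/(8·67.0³·17) = 27.525 N/mm
U = ½kδ² = 0.5 × 27.525 × 65.5² = 59045 N·mm = 59.045 J

59.0 J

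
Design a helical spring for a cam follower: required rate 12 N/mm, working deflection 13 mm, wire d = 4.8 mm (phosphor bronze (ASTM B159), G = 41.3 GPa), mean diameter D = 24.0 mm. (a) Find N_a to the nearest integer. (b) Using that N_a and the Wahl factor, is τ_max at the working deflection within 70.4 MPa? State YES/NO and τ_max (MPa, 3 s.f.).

(a) 17 coils; (b) NO, τ_max = 110 MPa

N_a = Gd⁴/(8D³k) = (41.3×10³)(4.8⁴)/(8·24.0³·12) = 16.52 → N_a = 17
Actual rate k = Gd⁴/(8D³·17) = 11.661 N/mm
Working load F = kδ = 11.661·13 = 151.6 N
C = 24.0/4.8 = 5.0000; K_W = (4C−1)/(4C−4)+0.615/C = 1.3105
τ_max = K_W·8FD/(πd³) = 1.3105·83.775 = 109.79 MPa
τ_max > 70.4 MPa → exceeds allowable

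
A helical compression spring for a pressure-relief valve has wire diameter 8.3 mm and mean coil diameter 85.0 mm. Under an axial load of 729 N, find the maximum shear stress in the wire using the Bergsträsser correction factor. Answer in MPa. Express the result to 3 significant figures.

312 MPa

Spring index C = D/d = 85.0/8.3 = 10.2410
K_B = (4C+2)/(4C−3) = 42.964/37.964 = 1.1317
τ₀ = 8FD/(πd³) = 8·729·85.0/(π·8.3³) = 495720/1796.3 = 275.96 MPa
τ_max = K·τ₀ = 1.1317 × 275.96 = 312.31 MPa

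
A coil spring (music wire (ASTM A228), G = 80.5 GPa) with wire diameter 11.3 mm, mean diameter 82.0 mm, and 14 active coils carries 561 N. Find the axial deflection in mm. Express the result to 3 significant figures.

k = Gd⁴/(8D³N_a) = (80.5×10³)(11.3⁴)/(8·82.0³·14) = 21.254 N/mm
δ = F/k = 561 / 21.254 = 26.394 mm

26.4 mm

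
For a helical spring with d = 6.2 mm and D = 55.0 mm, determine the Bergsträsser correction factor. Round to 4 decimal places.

1.1539

C = D/d = 55.0/6.2 = 8.8710
K_B = (4C+2)/(4C−3) = 37.484/32.484 = 1.1539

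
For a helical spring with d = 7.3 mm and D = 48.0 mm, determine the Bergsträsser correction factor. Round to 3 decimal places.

C = D/d = 48.0/7.3 = 6.5753
K_B = (4C+2)/(4C−3) = 28.301/23.301 = 1.2146

1.215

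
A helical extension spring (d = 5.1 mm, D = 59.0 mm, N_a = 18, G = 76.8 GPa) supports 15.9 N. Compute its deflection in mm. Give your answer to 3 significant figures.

k = Gd⁴/(8D³N_a) = (76.8×10³)(5.1⁴)/(8·59.0³·18) = 1.7568 N/mm
δ = F/k = 15.9 / 1.7568 = 9.0505 mm

9.05 mm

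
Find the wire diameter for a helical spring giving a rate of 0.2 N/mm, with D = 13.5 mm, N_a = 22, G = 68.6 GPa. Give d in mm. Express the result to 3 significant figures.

1.06 mm

d = (8D³N_a·k / G)^(1/4) = (8·13.5³·22·0.2 / (68.6×10³))^0.25
  = (1.2625)^0.25 = 1.0600 mm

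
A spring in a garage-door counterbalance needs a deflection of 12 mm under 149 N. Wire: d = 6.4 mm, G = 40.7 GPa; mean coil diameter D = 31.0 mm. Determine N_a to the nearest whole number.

Required rate k = F/δ = 149/12 = 12.417 N/mm
N_a = Gd⁴/(8D³k) = (40.7×10³ × 6.4⁴)/(8 × 31.0³ × 12.417)
    = 6.82833e+07 / 2.95924e+06 = 23.07 → 23 coils

23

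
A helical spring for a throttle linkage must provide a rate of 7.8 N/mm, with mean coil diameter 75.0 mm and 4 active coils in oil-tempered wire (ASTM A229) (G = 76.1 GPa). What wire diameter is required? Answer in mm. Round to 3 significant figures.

6.10 mm

d = (8D³N_a·k / G)^(1/4) = (8·75.0³·4·7.8 / (76.1×10³))^0.25
  = (1383.7)^0.25 = 6.0990 mm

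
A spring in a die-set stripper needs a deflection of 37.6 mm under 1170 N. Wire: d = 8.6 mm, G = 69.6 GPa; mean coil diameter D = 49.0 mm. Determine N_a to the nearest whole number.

13

Required rate k = F/δ = 1170/37.6 = 31.117 N/mm
N_a = Gd⁴/(8D³k) = (69.6×10³ × 8.6⁴)/(8 × 49.0³ × 31.117)
    = 3.80718e+08 / 2.92871e+07 = 13 → 13 coils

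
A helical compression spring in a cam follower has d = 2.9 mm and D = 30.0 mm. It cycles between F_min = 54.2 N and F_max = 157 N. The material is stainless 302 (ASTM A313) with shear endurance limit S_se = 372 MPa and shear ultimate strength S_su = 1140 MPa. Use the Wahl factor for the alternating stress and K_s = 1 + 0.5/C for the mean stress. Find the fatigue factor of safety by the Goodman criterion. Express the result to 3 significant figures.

1.25

C = D/d = 30.0/2.9 = 10.3448; K_W = (4C−1)/(4C−4)+0.615/C = 1.1397; K_s = 1+0.5/C = 1.0483
F_a = (F_max−F_min)/2 = 51.4 N; F_m = (F_max+F_min)/2 = 105.6 N
τ_a = K_W·8F_aD/(πd³) = 1.1397 × 161 = 183.49 MPa
τ_m = K_s·8F_mD/(πd³) = 1.0483 × 330.77 = 346.76 MPa
Goodman: 1/n_f = τ_a/S_se + τ_m/S_su = 183.49/372 + 346.76/1140 = 0.49327 + 0.30418 = 0.79744
n_f = 1/0.79744 = 1.254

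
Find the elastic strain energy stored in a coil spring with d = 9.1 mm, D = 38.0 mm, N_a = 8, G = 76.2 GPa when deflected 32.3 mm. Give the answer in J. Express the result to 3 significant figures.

k = Gd⁴/(8D³N_a) = (76.2×10³)(9.1⁴)/(8·38.0³·8) = 148.8 N/mm
U = ½kδ² = 0.5 × 148.8 × 32.3² = 77618 N·mm = 77.618 J

77.6 J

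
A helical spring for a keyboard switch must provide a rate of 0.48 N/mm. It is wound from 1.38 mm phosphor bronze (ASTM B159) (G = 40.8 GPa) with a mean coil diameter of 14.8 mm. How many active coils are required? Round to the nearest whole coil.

N_a = Gd⁴/(8D³k) = (40.8×10³ × 1.38⁴)/(8 × 14.8³ × 0.48)
    = 147971 / 12448.5 = 11.89 → 12 coils

12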